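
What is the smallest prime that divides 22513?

47

22513 is odd.
Digit sum 13, not divisible by 3.
Ends in 3: not divisible by 5.
7: 22513 = 7·3216 + 1
11: 22513 = 11·2046 + 7
13: 22513 = 13·1731 + 10
17: 22513 = 17·1324 + 5
19: 22513 = 19·1184 + 17
23: 22513 = 23·978 + 19
29: 22513 = 29·776 + 9
31: 22513 = 31·726 + 7
37: 22513 = 37·608 + 17
41: 22513 = 41·549 + 4
43: 22513 = 43·523 + 24
47: 22513 = 47·479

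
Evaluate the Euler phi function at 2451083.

2395008

Factor: 2451083 = 109 · 113 · 199.
φ(2451083) = (109−1) · (113−1) · (199−1) = 108 · 112 · 198 = 2395008.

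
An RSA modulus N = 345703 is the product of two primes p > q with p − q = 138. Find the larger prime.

Since p = q + 138, we have 345703 = q(q + 138), so q² + 138q − 345703 = 0.
Discriminant: 138² + 4·345703 = 19044 + 1382812 = 1401856; √1401856 = 1184.
q = (−138 + 1184)/2 = 523, and p = q + 138 = 661.
Check: 523 · 661 = 345703.

661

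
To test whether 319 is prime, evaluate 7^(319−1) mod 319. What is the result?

53

7^1 ≡ 7 (mod 319)
7^2 ≡ 7^2 = 49 ≡ 49 (mod 319)
7^4 ≡ 49^2 = 2401 ≡ 168 (mod 319)
7^8 ≡ 168^2 = 28224 ≡ 152 (mod 319)
7^16 ≡ 152^2 = 23104 ≡ 136 (mod 319)
7^32 ≡ 136^2 = 18496 ≡ 313 (mod 319)
7^64 ≡ 313^2 = 97969 ≡ 36 (mod 319)
7^128 ≡ 36^2 = 1296 ≡ 20 (mod 319)
7^256 ≡ 20^2 = 400 ≡ 81 (mod 319)
318 = 256 + 32 + 16 + 8 + 4 + 2 in binary powers of 2.
So 7^318 ≡ 81 · 313 · 136 · 152 · 168 · 49 ≡ 53 (mod 319).
Since 53 ≠ 1, base 7 is a Fermat witness: 319 is composite.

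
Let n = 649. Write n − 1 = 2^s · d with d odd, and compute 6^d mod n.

50

649 − 1 = 648 = 2^3 · 81, so d = 81.
6^1 ≡ 6 (mod 649)
6^2 ≡ 6^2 = 36 ≡ 36 (mod 649)
6^4 ≡ 36^2 = 1296 ≡ 647 (mod 649)
6^8 ≡ 647^2 = 418609 ≡ 4 (mod 649)
6^16 ≡ 4^2 = 16 ≡ 16 (mod 649)
6^32 ≡ 16^2 = 256 ≡ 256 (mod 649)
6^64 ≡ 256^2 = 65536 ≡ 636 (mod 649)
81 = 64 + 16 + 1 in binary powers of 2.
So 6^81 ≡ 636 · 16 · 6 ≡ 50 (mod 649).
Squaring chain: 50 → 553 → 130; never reaches −1, so base 6 is a Miller–Rabin witness that 649 is composite.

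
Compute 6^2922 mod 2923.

1960

6^1 ≡ 6 (mod 2923)
6^2 ≡ 6^2 = 36 ≡ 36 (mod 2923)
6^4 ≡ 36^2 = 1296 ≡ 1296 (mod 2923)
6^8 ≡ 1296^2 = 1679616 ≡ 1814 (mod 2923)
6^16 ≡ 1814^2 = 3290596 ≡ 2221 (mod 2923)
6^32 ≡ 2221^2 = 4932841 ≡ 1740 (mod 2923)
6^64 ≡ 1740^2 = 3027600 ≡ 2295 (mod 2923)
6^128 ≡ 2295^2 = 5267025 ≡ 2702 (mod 2923)
6^256 ≡ 2702^2 = 7300804 ≡ 2073 (mod 2923)
6^512 ≡ 2073^2 = 4297329 ≡ 519 (mod 2923)
6^1024 ≡ 519^2 = 269361 ≡ 445 (mod 2923)
6^2048 ≡ 445^2 = 198025 ≡ 2184 (mod 2923)
2922 = 2048 + 512 + 256 + 64 + 32 + 8 + 2 in binary powers of 2.
So 6^2922 ≡ 2184 · 519 · 2073 · 2295 · 1740 · 1814 · 36 ≡ 1960 (mod 2923).
Since 1960 ≠ 1, base 6 is a Fermat witness: 2923 is composite.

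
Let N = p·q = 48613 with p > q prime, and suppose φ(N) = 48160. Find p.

φ(n) = (p−1)(q−1) = n − (p+q) + 1, so p + q = 48613 − 48160 + 1 = 454.
p and q are the roots of t² − 454t + 48613 = 0.
Discriminant: 454² − 4·48613 = 206116 − 194452 = 11664; √11664 = 108.
q = (454 − 108)/2 = 173, p = (454 + 108)/2 = 281.
Check: 173 · 281 = 48613.

281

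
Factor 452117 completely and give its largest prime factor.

452117 = 59 · 7663
7663 = 79 · 97
97 is prime.
So 452117 = 59 · 79 · 97; the largest prime factor is 97.

97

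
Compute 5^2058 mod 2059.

5^1 ≡ 5 (mod 2059)
5^2 ≡ 5^2 = 25 ≡ 25 (mod 2059)
5^4 ≡ 25^2 = 625 ≡ 625 (mod 2059)
5^8 ≡ 625^2 = 390625 ≡ 1474 (mod 2059)
5^16 ≡ 1474^2 = 2172676 ≡ 431 (mod 2059)
5^32 ≡ 431^2 = 185761 ≡ 451 (mod 2059)
5^64 ≡ 451^2 = 203401 ≡ 1619 (mod 2059)
5^128 ≡ 1619^2 = 2621161 ≡ 54 (mod 2059)
5^256 ≡ 54^2 = 2916 ≡ 857 (mod 2059)
5^512 ≡ 857^2 = 734449 ≡ 1445 (mod 2059)
5^1024 ≡ 1445^2 = 2088025 ≡ 199 (mod 2059)
5^2048 ≡ 199^2 = 39601 ≡ 480 (mod 2059)
2058 = 2048 + 8 + 2 in binary powers of 2.
So 5^2058 ≡ 480 · 1474 · 25 ≡ 1190 (mod 2059).
Since 1190 ≠ 1, base 5 is a Fermat witness: 2059 is composite.

1190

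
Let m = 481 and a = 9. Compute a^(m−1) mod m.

248

9^1 ≡ 9 (mod 481)
9^2 ≡ 9^2 = 81 ≡ 81 (mod 481)
9^4 ≡ 81^2 = 6561 ≡ 308 (mod 481)
9^8 ≡ 308^2 = 94864 ≡ 107 (mod 481)
9^16 ≡ 107^2 = 11449 ≡ 386 (mod 481)
9^32 ≡ 386^2 = 148996 ≡ 367 (mod 481)
9^64 ≡ 367^2 = 134689 ≡ 9 (mod 481)
9^128 ≡ 9^2 = 81 ≡ 81 (mod 481)
9^256 ≡ 81^2 = 6561 ≡ 308 (mod 481)
480 = 256 + 128 + 64 + 32 in binary powers of 2.
So 9^480 ≡ 308 · 81 · 9 · 367 ≡ 248 (mod 481).
Since 248 ≠ 1, base 9 is a Fermat witness: 481 is composite.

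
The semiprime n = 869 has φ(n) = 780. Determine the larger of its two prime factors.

79

φ(n) = (p−1)(q−1) = n − (p+q) + 1, so p + q = 869 − 780 + 1 = 90.
p and q are the roots of t² − 90t + 869 = 0.
Discriminant: 90² − 4·869 = 8100 − 3476 = 4624; √4624 = 68.
q = (90 − 68)/2 = 11, p = (90 + 68)/2 = 79.
Check: 11 · 79 = 869.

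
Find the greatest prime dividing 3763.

3763 = 53 · 71
71 is prime.
So 3763 = 53 · 71; the largest prime factor is 71.

71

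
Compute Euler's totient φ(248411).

Factor: 248411 = 43 · 53 · 109.
φ(248411) = (43−1) · (53−1) · (109−1) = 42 · 52 · 108 = 235872.

235872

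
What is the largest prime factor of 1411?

1411 = 17 · 83
83 is prime.
So 1411 = 17 · 83; the largest prime factor is 83.

83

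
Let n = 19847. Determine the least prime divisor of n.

89

19847 is odd.
Digit sum 29, not divisible by 3.
Ends in 7: not divisible by 5.
7: 19847 = 7·2835 + 2
11: 19847 = 11·1804 + 3
13: 19847 = 13·1526 + 9
17: 19847 = 17·1167 + 8
19: 19847 = 19·1044 + 11
23: 19847 = 23·862 + 21
29: 19847 = 29·684 + 11
31: 19847 = 31·640 + 7
37: 19847 = 37·536 + 15
41: 19847 = 41·484 + 3
43: 19847 = 43·461 + 24
47: 19847 = 47·422 + 13
53: 19847 = 53·374 + 25
59: 19847 = 59·336 + 23
61: 19847 = 61·325 + 22
67: 19847 = 67·296 + 15
71: 19847 = 71·279 + 38
73: 19847 = 73·271 + 64
79: 19847 = 79·251 + 18
83: 19847 = 83·239 + 10
89: 19847 = 89·223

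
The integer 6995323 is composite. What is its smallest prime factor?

6995323 is odd.
Digit sum 37, not divisible by 3.
Ends in 3: not divisible by 5.
7: 6995323 = 7·999331 + 6
11: 6995323 = 11·635938 + 5
13: 6995323 = 13·538101 + 10
17: 6995323 = 17·411489 + 10
19: 6995323 = 19·368174 + 17
23: 6995323 = 23·304144 + 11
29: 6995323 = 29·241218 + 1
31: 6995323 = 31·225655 + 18
37: 6995323 = 37·189062 + 29
41: 6995323 = 41·170617 + 26
43: 6995323 = 43·162681 + 40
47: 6995323 = 47·148836 + 31
53: 6995323 = 53·131987 + 12
59: 6995323 = 59·118564 + 47
61: 6995323 = 61·114677 + 26
67: 6995323 = 67·104407 + 54
71: 6995323 = 71·98525 + 48
73: 6995323 = 73·95826 + 25
79: 6995323 = 79·88548 + 31
83: 6995323 = 83·84281

83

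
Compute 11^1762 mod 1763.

1392

11^1 ≡ 11 (mod 1763)
11^2 ≡ 11^2 = 121 ≡ 121 (mod 1763)
11^4 ≡ 121^2 = 14641 ≡ 537 (mod 1763)
11^8 ≡ 537^2 = 288369 ≡ 1000 (mod 1763)
11^16 ≡ 1000^2 = 1000000 ≡ 379 (mod 1763)
11^32 ≡ 379^2 = 143641 ≡ 838 (mod 1763)
11^64 ≡ 838^2 = 702244 ≡ 570 (mod 1763)
11^128 ≡ 570^2 = 324900 ≡ 508 (mod 1763)
11^256 ≡ 508^2 = 258064 ≡ 666 (mod 1763)
11^512 ≡ 666^2 = 443556 ≡ 1043 (mod 1763)
11^1024 ≡ 1043^2 = 1087849 ≡ 78 (mod 1763)
1762 = 1024 + 512 + 128 + 64 + 32 + 2 in binary powers of 2.
So 11^1762 ≡ 78 · 1043 · 508 · 570 · 838 · 121 ≡ 1392 (mod 1763).
Since 1392 ≠ 1, base 11 is a Fermat witness: 1763 is composite.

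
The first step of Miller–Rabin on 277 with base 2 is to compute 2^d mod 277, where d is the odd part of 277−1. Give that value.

277 − 1 = 276 = 2^2 · 69, so d = 69.
2^1 ≡ 2 (mod 277)
2^2 ≡ 2^2 = 4 ≡ 4 (mod 277)
2^4 ≡ 4^2 = 16 ≡ 16 (mod 277)
2^8 ≡ 16^2 = 256 ≡ 256 (mod 277)
2^16 ≡ 256^2 = 65536 ≡ 164 (mod 277)
2^32 ≡ 164^2 = 26896 ≡ 27 (mod 277)
2^64 ≡ 27^2 = 729 ≡ 175 (mod 277)
69 = 64 + 4 + 1 in binary powers of 2.
So 2^69 ≡ 175 · 16 · 2 ≡ 60 (mod 277).
Squaring chain: 60 → 276; reaches −1, so base 2 does not prove 277 composite.

60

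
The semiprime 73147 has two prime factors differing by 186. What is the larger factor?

379

Since p = q + 186, we have 73147 = q(q + 186), so q² + 186q − 73147 = 0.
Discriminant: 186² + 4·73147 = 34596 + 292588 = 327184; √327184 = 572.
q = (−186 + 572)/2 = 193, and p = q + 186 = 379.
Check: 193 · 379 = 73147.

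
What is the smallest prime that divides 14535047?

14535047 is odd.
Digit sum 29, not divisible by 3.
Ends in 7: not divisible by 5.
7: 14535047 = 7·2076435 + 2
11: 14535047 = 11·1321367 + 10
13: 14535047 = 13·1118080 + 7
17: 14535047 = 17·855002 + 13
19: 14535047 = 19·765002 + 9
23: 14535047 = 23·631958 + 13
29: 14535047 = 29·501208 + 15
31: 14535047 = 31·468872 + 15
37: 14535047 = 37·392839 + 4
41: 14535047 = 41·354513 + 14
43: 14535047 = 43·338024 + 15
47: 14535047 = 47·309256 + 15
53: 14535047 = 53·274246 + 9
59: 14535047 = 59·246356 + 43
61: 14535047 = 61·238279 + 28
67: 14535047 = 67·216941

67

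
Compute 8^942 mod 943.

679

8^1 ≡ 8 (mod 943)
8^2 ≡ 8^2 = 64 ≡ 64 (mod 943)
8^4 ≡ 64^2 = 4096 ≡ 324 (mod 943)
8^8 ≡ 324^2 = 104976 ≡ 303 (mod 943)
8^16 ≡ 303^2 = 91809 ≡ 338 (mod 943)
8^32 ≡ 338^2 = 114244 ≡ 141 (mod 943)
8^64 ≡ 141^2 = 19881 ≡ 78 (mod 943)
8^128 ≡ 78^2 = 6084 ≡ 426 (mod 943)
8^256 ≡ 426^2 = 181476 ≡ 420 (mod 943)
8^512 ≡ 420^2 = 176400 ≡ 59 (mod 943)
942 = 512 + 256 + 128 + 32 + 8 + 4 + 2 in binary powers of 2.
So 8^942 ≡ 59 · 420 · 426 · 141 · 303 · 324 · 64 ≡ 679 (mod 943).
Since 679 ≠ 1, base 8 is a Fermat witness: 943 is composite.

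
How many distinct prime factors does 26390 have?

26390 = 2 · 13195
13195 = 5 · 2639
2639 = 7 · 377
377 = 13 · 29
26390 = 2 · 5 · 7 · 13 · 29, which has 5 distinct prime factors.

5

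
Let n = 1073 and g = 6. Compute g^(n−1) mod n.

6^1 ≡ 6 (mod 1073)
6^2 ≡ 6^2 = 36 ≡ 36 (mod 1073)
6^4 ≡ 36^2 = 1296 ≡ 223 (mod 1073)
6^8 ≡ 223^2 = 49729 ≡ 371 (mod 1073)
6^16 ≡ 371^2 = 137641 ≡ 297 (mod 1073)
6^32 ≡ 297^2 = 88209 ≡ 223 (mod 1073)
6^64 ≡ 223^2 = 49729 ≡ 371 (mod 1073)
6^128 ≡ 371^2 = 137641 ≡ 297 (mod 1073)
6^256 ≡ 297^2 = 88209 ≡ 223 (mod 1073)
6^512 ≡ 223^2 = 49729 ≡ 371 (mod 1073)
6^1024 ≡ 371^2 = 137641 ≡ 297 (mod 1073)
1072 = 1024 + 32 + 16 in binary powers of 2.
So 6^1072 ≡ 297 · 223 · 297 ≡ 371 (mod 1073).
Since 371 ≠ 1, base 6 is a Fermat witness: 1073 is composite.

371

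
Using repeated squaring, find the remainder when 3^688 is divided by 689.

3^1 ≡ 3 (mod 689)
3^2 ≡ 3^2 = 9 ≡ 9 (mod 689)
3^4 ≡ 9^2 = 81 ≡ 81 (mod 689)
3^8 ≡ 81^2 = 6561 ≡ 360 (mod 689)
3^16 ≡ 360^2 = 129600 ≡ 68 (mod 689)
3^32 ≡ 68^2 = 4624 ≡ 490 (mod 689)
3^64 ≡ 490^2 = 240100 ≡ 328 (mod 689)
3^128 ≡ 328^2 = 107584 ≡ 100 (mod 689)
3^256 ≡ 100^2 = 10000 ≡ 354 (mod 689)
3^512 ≡ 354^2 = 125316 ≡ 607 (mod 689)
688 = 512 + 128 + 32 + 16 in binary powers of 2.
So 3^688 ≡ 607 · 100 · 490 · 68 ≡ 328 (mod 689).
Since 328 ≠ 1, base 3 is a Fermat witness: 689 is composite.

328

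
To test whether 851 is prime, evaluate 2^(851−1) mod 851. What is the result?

2^1 ≡ 2 (mod 851)
2^2 ≡ 2^2 = 4 ≡ 4 (mod 851)
2^4 ≡ 4^2 = 16 ≡ 16 (mod 851)
2^8 ≡ 16^2 = 256 ≡ 256 (mod 851)
2^16 ≡ 256^2 = 65536 ≡ 9 (mod 851)
2^32 ≡ 9^2 = 81 ≡ 81 (mod 851)
2^64 ≡ 81^2 = 6561 ≡ 604 (mod 851)
2^128 ≡ 604^2 = 364816 ≡ 588 (mod 851)
2^256 ≡ 588^2 = 345744 ≡ 238 (mod 851)
2^512 ≡ 238^2 = 56644 ≡ 478 (mod 851)
850 = 512 + 256 + 64 + 16 + 2 in binary powers of 2.
So 2^850 ≡ 478 · 238 · 604 · 9 · 4 ≡ 169 (mod 851).
Since 169 ≠ 1, base 2 is a Fermat witness: 851 is composite.

169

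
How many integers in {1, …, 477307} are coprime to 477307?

454080

Factor: 477307 = 31 · 89 · 173.
φ(477307) = (31−1) · (89−1) · (173−1) = 30 · 88 · 172 = 454080.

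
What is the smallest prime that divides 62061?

3

62061 is odd.
Digit sum 15, divisible by 3.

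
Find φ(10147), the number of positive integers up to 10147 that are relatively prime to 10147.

Factor: 10147 = 73 · 139.
φ(10147) = (73−1) · (139−1) = 72 · 138 = 9936.

9936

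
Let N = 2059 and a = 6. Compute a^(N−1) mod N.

6^1 ≡ 6 (mod 2059)
6^2 ≡ 6^2 = 36 ≡ 36 (mod 2059)
6^4 ≡ 36^2 = 1296 ≡ 1296 (mod 2059)
6^8 ≡ 1296^2 = 1679616 ≡ 1531 (mod 2059)
6^16 ≡ 1531^2 = 2343961 ≡ 819 (mod 2059)
6^32 ≡ 819^2 = 670761 ≡ 1586 (mod 2059)
6^64 ≡ 1586^2 = 2515396 ≡ 1357 (mod 2059)
6^128 ≡ 1357^2 = 1841449 ≡ 703 (mod 2059)
6^256 ≡ 703^2 = 494209 ≡ 49 (mod 2059)
6^512 ≡ 49^2 = 2401 ≡ 342 (mod 2059)
6^1024 ≡ 342^2 = 116964 ≡ 1660 (mod 2059)
6^2048 ≡ 1660^2 = 2755600 ≡ 658 (mod 2059)
2058 = 2048 + 8 + 2 in binary powers of 2.
So 6^2058 ≡ 658 · 1531 · 36 ≡ 1161 (mod 2059).
Since 1161 ≠ 1, base 6 is a Fermat witness: 2059 is composite.

1161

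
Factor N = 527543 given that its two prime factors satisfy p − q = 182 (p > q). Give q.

641

Since p = q + 182, we have 527543 = q(q + 182), so q² + 182q − 527543 = 0.
Discriminant: 182² + 4·527543 = 33124 + 2110172 = 2143296; √2143296 = 1464.
q = (−182 + 1464)/2 = 641, and p = q + 182 = 823.
Check: 641 · 823 = 527543.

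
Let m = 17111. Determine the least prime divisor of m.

71

17111 is odd.
Digit sum 11, not divisible by 3.
Ends in 1: not divisible by 5.
7: 17111 = 7·2444 + 3
11: 17111 = 11·1555 + 6
13: 17111 = 13·1316 + 3
17: 17111 = 17·1006 + 9
19: 17111 = 19·900 + 11
23: 17111 = 23·743 + 22
29: 17111 = 29·590 + 1
31: 17111 = 31·551 + 30
37: 17111 = 37·462 + 17
41: 17111 = 41·417 + 14
43: 17111 = 43·397 + 40
47: 17111 = 47·364 + 3
53: 17111 = 53·322 + 45
59: 17111 = 59·290 + 1
61: 17111 = 61·280 + 31
67: 17111 = 67·255 + 26
71: 17111 = 71·241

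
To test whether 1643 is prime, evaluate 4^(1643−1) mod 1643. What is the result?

4^1 ≡ 4 (mod 1643)
4^2 ≡ 4^2 = 16 ≡ 16 (mod 1643)
4^4 ≡ 16^2 = 256 ≡ 256 (mod 1643)
4^8 ≡ 256^2 = 65536 ≡ 1459 (mod 1643)
4^16 ≡ 1459^2 = 2128681 ≡ 996 (mod 1643)
4^32 ≡ 996^2 = 992016 ≡ 1287 (mod 1643)
4^64 ≡ 1287^2 = 1656369 ≡ 225 (mod 1643)
4^128 ≡ 225^2 = 50625 ≡ 1335 (mod 1643)
4^256 ≡ 1335^2 = 1782225 ≡ 1213 (mod 1643)
4^512 ≡ 1213^2 = 1471369 ≡ 884 (mod 1643)
4^1024 ≡ 884^2 = 781456 ≡ 1031 (mod 1643)
1642 = 1024 + 512 + 64 + 32 + 8 + 2 in binary powers of 2.
So 4^1642 ≡ 1031 · 884 · 225 · 1287 · 1459 · 16 ≡ 574 (mod 1643).
Since 574 ≠ 1, base 4 is a Fermat witness: 1643 is composite.

574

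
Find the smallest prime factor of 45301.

89

45301 is odd.
Digit sum 13, not divisible by 3.
Ends in 1: not divisible by 5.
7: 45301 = 7·6471 + 4
11: 45301 = 11·4118 + 3
13: 45301 = 13·3484 + 9
17: 45301 = 17·2664 + 13
19: 45301 = 19·2384 + 5
23: 45301 = 23·1969 + 14
29: 45301 = 29·1562 + 3
31: 45301 = 31·1461 + 10
37: 45301 = 37·1224 + 13
41: 45301 = 41·1104 + 37
43: 45301 = 43·1053 + 22
47: 45301 = 47·963 + 40
53: 45301 = 53·854 + 39
59: 45301 = 59·767 + 48
61: 45301 = 61·742 + 39
67: 45301 = 67·676 + 9
71: 45301 = 71·638 + 3
73: 45301 = 73·620 + 41
79: 45301 = 79·573 + 34
83: 45301 = 83·545 + 66
89: 45301 = 89·509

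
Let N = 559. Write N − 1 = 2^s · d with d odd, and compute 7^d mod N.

559 − 1 = 558 = 2^1 · 279, so d = 279.
7^1 ≡ 7 (mod 559)
7^2 ≡ 7^2 = 49 ≡ 49 (mod 559)
7^4 ≡ 49^2 = 2401 ≡ 165 (mod 559)
7^8 ≡ 165^2 = 27225 ≡ 393 (mod 559)
7^16 ≡ 393^2 = 154449 ≡ 165 (mod 559)
7^32 ≡ 165^2 = 27225 ≡ 393 (mod 559)
7^64 ≡ 393^2 = 154449 ≡ 165 (mod 559)
7^128 ≡ 165^2 = 27225 ≡ 393 (mod 559)
7^256 ≡ 393^2 = 154449 ≡ 165 (mod 559)
279 = 256 + 16 + 4 + 2 + 1 in binary powers of 2.
So 7^279 ≡ 165 · 165 · 165 · 49 · 7 ≡ 343 (mod 559).
Squaring chain: 343; never reaches −1, so base 7 is a Miller–Rabin witness that 559 is composite.

343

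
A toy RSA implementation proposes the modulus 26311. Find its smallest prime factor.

26311 is odd.
Digit sum 13, not divisible by 3.
Ends in 1: not divisible by 5.
7: 26311 = 7·3758 + 5
11: 26311 = 11·2391 + 10
13: 26311 = 13·2023 + 12
17: 26311 = 17·1547 + 12
19: 26311 = 19·1384 + 15
23: 26311 = 23·1143 + 22
29: 26311 = 29·907 + 8
31: 26311 = 31·848 + 23
37: 26311 = 37·711 + 4
41: 26311 = 41·641 + 30
43: 26311 = 43·611 + 38
47: 26311 = 47·559 + 38
53: 26311 = 53·496 + 23
59: 26311 = 59·445 + 56
61: 26311 = 61·431 + 20
67: 26311 = 67·392 + 47
71: 26311 = 71·370 + 41
73: 26311 = 73·360 + 31
79: 26311 = 79·333 + 4
83: 26311 = 83·317

83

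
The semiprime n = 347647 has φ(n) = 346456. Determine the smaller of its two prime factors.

φ(n) = (p−1)(q−1) = n − (p+q) + 1, so p + q = 347647 − 346456 + 1 = 1192.
p and q are the roots of t² − 1192t + 347647 = 0.
Discriminant: 1192² − 4·347647 = 1420864 − 1390588 = 30276; √30276 = 174.
q = (1192 − 174)/2 = 509, p = (1192 + 174)/2 = 683.
Check: 509 · 683 = 347647.

509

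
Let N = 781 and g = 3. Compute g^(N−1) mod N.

474

3^1 ≡ 3 (mod 781)
3^2 ≡ 3^2 = 9 ≡ 9 (mod 781)
3^4 ≡ 9^2 = 81 ≡ 81 (mod 781)
3^8 ≡ 81^2 = 6561 ≡ 313 (mod 781)
3^16 ≡ 313^2 = 97969 ≡ 344 (mod 781)
3^32 ≡ 344^2 = 118336 ≡ 405 (mod 781)
3^64 ≡ 405^2 = 164025 ≡ 15 (mod 781)
3^128 ≡ 15^2 = 225 ≡ 225 (mod 781)
3^256 ≡ 225^2 = 50625 ≡ 641 (mod 781)
3^512 ≡ 641^2 = 410881 ≡ 75 (mod 781)
780 = 512 + 256 + 8 + 4 in binary powers of 2.
So 3^780 ≡ 75 · 641 · 313 · 81 ≡ 474 (mod 781).
Since 474 ≠ 1, base 3 is a Fermat witness: 781 is composite.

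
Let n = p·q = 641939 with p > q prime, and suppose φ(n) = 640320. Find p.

929

φ(n) = (p−1)(q−1) = n − (p+q) + 1, so p + q = 641939 − 640320 + 1 = 1620.
p and q are the roots of t² − 1620t + 641939 = 0.
Discriminant: 1620² − 4·641939 = 2624400 − 2567756 = 56644; √56644 = 238.
q = (1620 − 238)/2 = 691, p = (1620 + 238)/2 = 929.
Check: 691 · 929 = 641939.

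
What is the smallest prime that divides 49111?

67

49111 is odd.
Digit sum 16, not divisible by 3.
Ends in 1: not divisible by 5.
7: 49111 = 7·7015 + 6
11: 49111 = 11·4464 + 7
13: 49111 = 13·3777 + 10
17: 49111 = 17·2888 + 15
19: 49111 = 19·2584 + 15
23: 49111 = 23·2135 + 6
29: 49111 = 29·1693 + 14
31: 49111 = 31·1584 + 7
37: 49111 = 37·1327 + 12
41: 49111 = 41·1197 + 34
43: 49111 = 43·1142 + 5
47: 49111 = 47·1044 + 43
53: 49111 = 53·926 + 33
59: 49111 = 59·832 + 23
61: 49111 = 61·805 + 6
67: 49111 = 67·733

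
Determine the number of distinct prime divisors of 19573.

19573 = 23^2 · 37
19573 = 23^2 · 37, which has 2 distinct prime factors.

2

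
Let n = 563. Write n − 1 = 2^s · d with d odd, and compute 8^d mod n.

563 − 1 = 562 = 2^1 · 281, so d = 281.
8^1 ≡ 8 (mod 563)
8^2 ≡ 8^2 = 64 ≡ 64 (mod 563)
8^4 ≡ 64^2 = 4096 ≡ 155 (mod 563)
8^8 ≡ 155^2 = 24025 ≡ 379 (mod 563)
8^16 ≡ 379^2 = 143641 ≡ 76 (mod 563)
8^32 ≡ 76^2 = 5776 ≡ 146 (mod 563)
8^64 ≡ 146^2 = 21316 ≡ 485 (mod 563)
8^128 ≡ 485^2 = 235225 ≡ 454 (mod 563)
8^256 ≡ 454^2 = 206116 ≡ 58 (mod 563)
281 = 256 + 16 + 8 + 1 in binary powers of 2.
So 8^281 ≡ 58 · 76 · 379 · 8 ≡ 562 (mod 563).
Since 8^d ≡ 562 (mod 563), base 8 does not prove 563 composite.

562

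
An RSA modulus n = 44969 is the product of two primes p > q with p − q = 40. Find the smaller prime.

Since p = q + 40, we have 44969 = q(q + 40), so q² + 40q − 44969 = 0.
Discriminant: 40² + 4·44969 = 1600 + 179876 = 181476; √181476 = 426.
q = (−40 + 426)/2 = 193, and p = q + 40 = 233.
Check: 193 · 233 = 44969.

193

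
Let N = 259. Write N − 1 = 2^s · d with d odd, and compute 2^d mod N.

259 − 1 = 258 = 2^1 · 129, so d = 129.
2^1 ≡ 2 (mod 259)
2^2 ≡ 2^2 = 4 ≡ 4 (mod 259)
2^4 ≡ 4^2 = 16 ≡ 16 (mod 259)
2^8 ≡ 16^2 = 256 ≡ 256 (mod 259)
2^16 ≡ 256^2 = 65536 ≡ 9 (mod 259)
2^32 ≡ 9^2 = 81 ≡ 81 (mod 259)
2^64 ≡ 81^2 = 6561 ≡ 86 (mod 259)
2^128 ≡ 86^2 = 7396 ≡ 144 (mod 259)
129 = 128 + 1 in binary powers of 2.
So 2^129 ≡ 144 · 2 ≡ 29 (mod 259).
Squaring chain: 29; never reaches −1, so base 2 is a Miller–Rabin witness that 259 is composite.

29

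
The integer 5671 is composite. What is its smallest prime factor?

53

5671 is odd.
Digit sum 19, not divisible by 3.
Ends in 1: not divisible by 5.
7: 5671 = 7·810 + 1
11: 5671 = 11·515 + 6
13: 5671 = 13·436 + 3
17: 5671 = 17·333 + 10
19: 5671 = 19·298 + 9
23: 5671 = 23·246 + 13
29: 5671 = 29·195 + 16
31: 5671 = 31·182 + 29
37: 5671 = 37·153 + 10
41: 5671 = 41·138 + 13
43: 5671 = 43·131 + 38
47: 5671 = 47·120 + 31
53: 5671 = 53·107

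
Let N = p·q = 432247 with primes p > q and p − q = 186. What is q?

Since p = q + 186, we have 432247 = q(q + 186), so q² + 186q − 432247 = 0.
Discriminant: 186² + 4·432247 = 34596 + 1728988 = 1763584; √1763584 = 1328.
q = (−186 + 1328)/2 = 571, and p = q + 186 = 757.
Check: 571 · 757 = 432247.

571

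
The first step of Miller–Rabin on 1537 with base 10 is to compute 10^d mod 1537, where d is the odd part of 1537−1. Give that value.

1537 − 1 = 1536 = 2^9 · 3, so d = 3.
10^1 ≡ 10 (mod 1537)
10^2 ≡ 10^2 = 100 ≡ 100 (mod 1537)
3 = 2 + 1 in binary powers of 2.
So 10^3 ≡ 100 · 10 ≡ 1000 (mod 1537).
Squaring chain: 1000 → 950 → 281 → 574 → 558 → 890 → 545 → 384 → 1441; never reaches −1, so base 10 is a Miller–Rabin witness that 1537 is composite.

1000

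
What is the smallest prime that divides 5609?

71

5609 is odd.
Digit sum 20, not divisible by 3.
Ends in 9: not divisible by 5.
7: 5609 = 7·801 + 2
11: 5609 = 11·509 + 10
13: 5609 = 13·431 + 6
17: 5609 = 17·329 + 16
19: 5609 = 19·295 + 4
23: 5609 = 23·243 + 20
29: 5609 = 29·193 + 12
31: 5609 = 31·180 + 29
37: 5609 = 37·151 + 22
41: 5609 = 41·136 + 33
43: 5609 = 43·130 + 19
47: 5609 = 47·119 + 16
53: 5609 = 53·105 + 44
59: 5609 = 59·95 + 4
61: 5609 = 61·91 + 58
67: 5609 = 67·83 + 48
71: 5609 = 71·79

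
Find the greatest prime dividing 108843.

108843 = 3 · 36281
36281 = 7 · 5183
5183 = 71 · 73
73 is prime.
So 108843 = 3 · 7 · 71 · 73; the largest prime factor is 73.

73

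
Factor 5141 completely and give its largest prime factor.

97

5141 = 53 · 97
97 is prime.
So 5141 = 53 · 97; the largest prime factor is 97.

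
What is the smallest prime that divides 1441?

11

1441 is odd.
Digit sum 10, not divisible by 3.
Ends in 1: not divisible by 5.
7: 1441 = 7·205 + 6
11: 1441 = 11·131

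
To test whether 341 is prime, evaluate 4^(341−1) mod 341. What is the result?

4^1 ≡ 4 (mod 341)
4^2 ≡ 4^2 = 16 ≡ 16 (mod 341)
4^4 ≡ 16^2 = 256 ≡ 256 (mod 341)
4^8 ≡ 256^2 = 65536 ≡ 64 (mod 341)
4^16 ≡ 64^2 = 4096 ≡ 4 (mod 341)
4^32 ≡ 4^2 = 16 ≡ 16 (mod 341)
4^64 ≡ 16^2 = 256 ≡ 256 (mod 341)
4^128 ≡ 256^2 = 65536 ≡ 64 (mod 341)
4^256 ≡ 64^2 = 4096 ≡ 4 (mod 341)
340 = 256 + 64 + 16 + 4 in binary powers of 2.
So 4^340 ≡ 4 · 256 · 4 · 256 ≡ 1 (mod 341).
Since the result is 1, base 4 gives no evidence that 341 is composite.

1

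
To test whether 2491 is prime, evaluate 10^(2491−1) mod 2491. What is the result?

10^1 ≡ 10 (mod 2491)
10^2 ≡ 10^2 = 100 ≡ 100 (mod 2491)
10^4 ≡ 100^2 = 10000 ≡ 36 (mod 2491)
10^8 ≡ 36^2 = 1296 ≡ 1296 (mod 2491)
10^16 ≡ 1296^2 = 1679616 ≡ 682 (mod 2491)
10^32 ≡ 682^2 = 465124 ≡ 1798 (mod 2491)
10^64 ≡ 1798^2 = 3232804 ≡ 1977 (mod 2491)
10^128 ≡ 1977^2 = 3908529 ≡ 150 (mod 2491)
10^256 ≡ 150^2 = 22500 ≡ 81 (mod 2491)
10^512 ≡ 81^2 = 6561 ≡ 1579 (mod 2491)
10^1024 ≡ 1579^2 = 2493241 ≡ 2241 (mod 2491)
10^2048 ≡ 2241^2 = 5022081 ≡ 225 (mod 2491)
2490 = 2048 + 256 + 128 + 32 + 16 + 8 + 2 in binary powers of 2.
So 10^2490 ≡ 225 · 81 · 150 · 1798 · 682 · 1296 · 100 ≡ 1391 (mod 2491).
Since 1391 ≠ 1, base 10 is a Fermat witness: 2491 is composite.

1391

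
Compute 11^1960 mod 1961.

11^1 ≡ 11 (mod 1961)
11^2 ≡ 11^2 = 121 ≡ 121 (mod 1961)
11^4 ≡ 121^2 = 14641 ≡ 914 (mod 1961)
11^8 ≡ 914^2 = 835396 ≡ 10 (mod 1961)
11^16 ≡ 10^2 = 100 ≡ 100 (mod 1961)
11^32 ≡ 100^2 = 10000 ≡ 195 (mod 1961)
11^64 ≡ 195^2 = 38025 ≡ 766 (mod 1961)
11^128 ≡ 766^2 = 586756 ≡ 417 (mod 1961)
11^256 ≡ 417^2 = 173889 ≡ 1321 (mod 1961)
11^512 ≡ 1321^2 = 1745041 ≡ 1712 (mod 1961)
11^1024 ≡ 1712^2 = 2930944 ≡ 1210 (mod 1961)
1960 = 1024 + 512 + 256 + 128 + 32 + 8 in binary powers of 2.
So 11^1960 ≡ 1210 · 1712 · 1321 · 417 · 195 · 10 ≡ 1210 (mod 1961).
Since 1210 ≠ 1, base 11 is a Fermat witness: 1961 is composite.

1210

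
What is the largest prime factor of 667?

29

667 = 23 · 29
29 is prime.
So 667 = 23 · 29; the largest prime factor is 29.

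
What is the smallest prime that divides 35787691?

83

35787691 is odd.
Digit sum 46, not divisible by 3.
Ends in 1: not divisible by 5.
7: 35787691 = 7·5112527 + 2
11: 35787691 = 11·3253426 + 5
13: 35787691 = 13·2752899 + 4
17: 35787691 = 17·2105158 + 5
19: 35787691 = 19·1883562 + 13
23: 35787691 = 23·1555986 + 13
29: 35787691 = 29·1234058 + 9
31: 35787691 = 31·1154441 + 20
37: 35787691 = 37·967234 + 33
41: 35787691 = 41·872870 + 21
43: 35787691 = 43·832271 + 38
47: 35787691 = 47·761440 + 11
53: 35787691 = 53·675239 + 24
59: 35787691 = 59·606571 + 2
61: 35787691 = 61·586683 + 28
67: 35787691 = 67·534144 + 43
71: 35787691 = 71·504051 + 70
73: 35787691 = 73·490242 + 25
79: 35787691 = 79·453008 + 59
83: 35787691 = 83·431177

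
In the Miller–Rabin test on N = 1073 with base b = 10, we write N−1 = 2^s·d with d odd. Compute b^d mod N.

1046

1073 − 1 = 1072 = 2^4 · 67, so d = 67.
10^1 ≡ 10 (mod 1073)
10^2 ≡ 10^2 = 100 ≡ 100 (mod 1073)
10^4 ≡ 100^2 = 10000 ≡ 343 (mod 1073)
10^8 ≡ 343^2 = 117649 ≡ 692 (mod 1073)
10^16 ≡ 692^2 = 478864 ≡ 306 (mod 1073)
10^32 ≡ 306^2 = 93636 ≡ 285 (mod 1073)
10^64 ≡ 285^2 = 81225 ≡ 750 (mod 1073)
67 = 64 + 2 + 1 in binary powers of 2.
So 10^67 ≡ 750 · 100 · 10 ≡ 1046 (mod 1073).
Squaring chain: 1046 → 729 → 306 → 285; never reaches −1, so base 10 is a Miller–Rabin witness that 1073 is composite.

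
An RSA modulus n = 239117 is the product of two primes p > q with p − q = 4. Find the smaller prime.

487

Since p = q + 4, we have 239117 = q(q + 4), so q² + 4q − 239117 = 0.
Discriminant: 4² + 4·239117 = 16 + 956468 = 956484; √956484 = 978.
q = (−4 + 978)/2 = 487, and p = q + 4 = 491.
Check: 487 · 491 = 239117.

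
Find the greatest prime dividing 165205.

165205 = 5 · 33041
33041 = 19 · 1739
1739 = 37 · 47
47 is prime.
So 165205 = 5 · 19 · 37 · 47; the largest prime factor is 47.

47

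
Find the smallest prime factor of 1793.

1793 is odd.
Digit sum 20, not divisible by 3.
Ends in 3: not divisible by 5.
7: 1793 = 7·256 + 1
11: 1793 = 11·163

11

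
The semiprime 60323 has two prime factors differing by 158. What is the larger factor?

337

Since p = q + 158, we have 60323 = q(q + 158), so q² + 158q − 60323 = 0.
Discriminant: 158² + 4·60323 = 24964 + 241292 = 266256; √266256 = 516.
q = (−158 + 516)/2 = 179, and p = q + 158 = 337.
Check: 179 · 337 = 60323.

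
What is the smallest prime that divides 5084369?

41

5084369 is odd.
Digit sum 35, not divisible by 3.
Ends in 9: not divisible by 5.
7: 5084369 = 7·726338 + 3
11: 5084369 = 11·462215 + 4
13: 5084369 = 13·391105 + 4
17: 5084369 = 17·299080 + 9
19: 5084369 = 19·267598 + 7
23: 5084369 = 23·221059 + 12
29: 5084369 = 29·175323 + 2
31: 5084369 = 31·164011 + 28
37: 5084369 = 37·137415 + 14
41: 5084369 = 41·124009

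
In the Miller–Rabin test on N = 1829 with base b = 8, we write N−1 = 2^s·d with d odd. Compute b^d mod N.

157

1829 − 1 = 1828 = 2^2 · 457, so d = 457.
8^1 ≡ 8 (mod 1829)
8^2 ≡ 8^2 = 64 ≡ 64 (mod 1829)
8^4 ≡ 64^2 = 4096 ≡ 438 (mod 1829)
8^8 ≡ 438^2 = 191844 ≡ 1628 (mod 1829)
8^16 ≡ 1628^2 = 2650384 ≡ 163 (mod 1829)
8^32 ≡ 163^2 = 26569 ≡ 963 (mod 1829)
8^64 ≡ 963^2 = 927369 ≡ 66 (mod 1829)
8^128 ≡ 66^2 = 4356 ≡ 698 (mod 1829)
8^256 ≡ 698^2 = 487204 ≡ 690 (mod 1829)
457 = 256 + 128 + 64 + 8 + 1 in binary powers of 2.
So 8^457 ≡ 690 · 698 · 66 · 1628 · 8 ≡ 157 (mod 1829).
Squaring chain: 157 → 872; never reaches −1, so base 8 is a Miller–Rabin witness that 1829 is composite.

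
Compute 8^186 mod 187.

8^1 ≡ 8 (mod 187)
8^2 ≡ 8^2 = 64 ≡ 64 (mod 187)
8^4 ≡ 64^2 = 4096 ≡ 169 (mod 187)
8^8 ≡ 169^2 = 28561 ≡ 137 (mod 187)
8^16 ≡ 137^2 = 18769 ≡ 69 (mod 187)
8^32 ≡ 69^2 = 4761 ≡ 86 (mod 187)
8^64 ≡ 86^2 = 7396 ≡ 103 (mod 187)
8^128 ≡ 103^2 = 10609 ≡ 137 (mod 187)
186 = 128 + 32 + 16 + 8 + 2 in binary powers of 2.
So 8^186 ≡ 137 · 86 · 69 · 137 · 64 ≡ 47 (mod 187).
Since 47 ≠ 1, base 8 is a Fermat witness: 187 is composite.

47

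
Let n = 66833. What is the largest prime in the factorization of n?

66833 = 13 · 5141
5141 = 53 · 97
97 is prime.
So 66833 = 13 · 53 · 97; the largest prime factor is 97.

97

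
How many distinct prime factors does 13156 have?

4

13156 = 2^2 · 3289
3289 = 11 · 299
299 = 13 · 23
13156 = 2^2 · 11 · 13 · 23, which has 4 distinct prime factors.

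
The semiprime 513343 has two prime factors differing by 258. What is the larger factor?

Since p = q + 258, we have 513343 = q(q + 258), so q² + 258q − 513343 = 0.
Discriminant: 258² + 4·513343 = 66564 + 2053372 = 2119936; √2119936 = 1456.
q = (−258 + 1456)/2 = 599, and p = q + 258 = 857.
Check: 599 · 857 = 513343.

857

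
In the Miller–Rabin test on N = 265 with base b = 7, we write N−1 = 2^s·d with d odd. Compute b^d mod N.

82

265 − 1 = 264 = 2^3 · 33, so d = 33.
7^1 ≡ 7 (mod 265)
7^2 ≡ 7^2 = 49 ≡ 49 (mod 265)
7^4 ≡ 49^2 = 2401 ≡ 16 (mod 265)
7^8 ≡ 16^2 = 256 ≡ 256 (mod 265)
7^16 ≡ 256^2 = 65536 ≡ 81 (mod 265)
7^32 ≡ 81^2 = 6561 ≡ 201 (mod 265)
33 = 32 + 1 in binary powers of 2.
So 7^33 ≡ 201 · 7 ≡ 82 (mod 265).
Squaring chain: 82 → 99 → 261; never reaches −1, so base 7 is a Miller–Rabin witness that 265 is composite.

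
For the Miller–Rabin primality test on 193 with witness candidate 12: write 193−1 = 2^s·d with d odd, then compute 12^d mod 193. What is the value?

193 − 1 = 192 = 2^6 · 3, so d = 3.
12^1 ≡ 12 (mod 193)
12^2 ≡ 12^2 = 144 ≡ 144 (mod 193)
3 = 2 + 1 in binary powers of 2.
So 12^3 ≡ 144 · 12 ≡ 184 (mod 193).
Squaring chain: 184 → 81 → 192 → 1 → 1 → 1; reaches −1, so base 12 does not prove 193 composite.

184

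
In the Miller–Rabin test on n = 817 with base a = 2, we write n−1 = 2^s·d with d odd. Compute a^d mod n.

297

817 − 1 = 816 = 2^4 · 51, so d = 51.
2^1 ≡ 2 (mod 817)
2^2 ≡ 2^2 = 4 ≡ 4 (mod 817)
2^4 ≡ 4^2 = 16 ≡ 16 (mod 817)
2^8 ≡ 16^2 = 256 ≡ 256 (mod 817)
2^16 ≡ 256^2 = 65536 ≡ 176 (mod 817)
2^32 ≡ 176^2 = 30976 ≡ 747 (mod 817)
51 = 32 + 16 + 2 + 1 in binary powers of 2.
So 2^51 ≡ 747 · 176 · 4 · 2 ≡ 297 (mod 817).
Squaring chain: 297 → 790 → 729 → 391; never reaches −1, so base 2 is a Miller–Rabin witness that 817 is composite.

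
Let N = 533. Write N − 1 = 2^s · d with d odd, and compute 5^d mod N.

408

533 − 1 = 532 = 2^2 · 133, so d = 133.
5^1 ≡ 5 (mod 533)
5^2 ≡ 5^2 = 25 ≡ 25 (mod 533)
5^4 ≡ 25^2 = 625 ≡ 92 (mod 533)
5^8 ≡ 92^2 = 8464 ≡ 469 (mod 533)
5^16 ≡ 469^2 = 219961 ≡ 365 (mod 533)
5^32 ≡ 365^2 = 133225 ≡ 508 (mod 533)
5^64 ≡ 508^2 = 258064 ≡ 92 (mod 533)
5^128 ≡ 92^2 = 8464 ≡ 469 (mod 533)
133 = 128 + 4 + 1 in binary powers of 2.
So 5^133 ≡ 469 · 92 · 5 ≡ 408 (mod 533).
Squaring chain: 408 → 168; never reaches −1, so base 5 is a Miller–Rabin witness that 533 is composite.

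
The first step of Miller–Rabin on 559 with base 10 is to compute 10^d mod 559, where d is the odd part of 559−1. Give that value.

207

559 − 1 = 558 = 2^1 · 279, so d = 279.
10^1 ≡ 10 (mod 559)
10^2 ≡ 10^2 = 100 ≡ 100 (mod 559)
10^4 ≡ 100^2 = 10000 ≡ 497 (mod 559)
10^8 ≡ 497^2 = 247009 ≡ 490 (mod 559)
10^16 ≡ 490^2 = 240100 ≡ 289 (mod 559)
10^32 ≡ 289^2 = 83521 ≡ 230 (mod 559)
10^64 ≡ 230^2 = 52900 ≡ 354 (mod 559)
10^128 ≡ 354^2 = 125316 ≡ 100 (mod 559)
10^256 ≡ 100^2 = 10000 ≡ 497 (mod 559)
279 = 256 + 16 + 4 + 2 + 1 in binary powers of 2.
So 10^279 ≡ 497 · 289 · 497 · 100 · 10 ≡ 207 (mod 559).
Squaring chain: 207; never reaches −1, so base 10 is a Miller–Rabin witness that 559 is composite.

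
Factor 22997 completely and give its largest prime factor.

22997 = 13 · 1769
1769 = 29 · 61
61 is prime.
So 22997 = 13 · 29 · 61; the largest prime factor is 61.

61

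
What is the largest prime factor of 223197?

223197 = 3 · 74399
74399 = 13 · 5723
5723 = 59 · 97
97 is prime.
So 223197 = 3 · 13 · 59 · 97; the largest prime factor is 97.

97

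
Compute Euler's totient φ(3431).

Factor: 3431 = 47 · 73.
φ(3431) = (47−1) · (73−1) = 46 · 72 = 3312.

3312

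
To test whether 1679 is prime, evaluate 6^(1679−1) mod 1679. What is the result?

6^1 ≡ 6 (mod 1679)
6^2 ≡ 6^2 = 36 ≡ 36 (mod 1679)
6^4 ≡ 36^2 = 1296 ≡ 1296 (mod 1679)
6^8 ≡ 1296^2 = 1679616 ≡ 616 (mod 1679)
6^16 ≡ 616^2 = 379456 ≡ 2 (mod 1679)
6^32 ≡ 2^2 = 4 ≡ 4 (mod 1679)
6^64 ≡ 4^2 = 16 ≡ 16 (mod 1679)
6^128 ≡ 16^2 = 256 ≡ 256 (mod 1679)
6^256 ≡ 256^2 = 65536 ≡ 55 (mod 1679)
6^512 ≡ 55^2 = 3025 ≡ 1346 (mod 1679)
6^1024 ≡ 1346^2 = 1811716 ≡ 75 (mod 1679)
1678 = 1024 + 512 + 128 + 8 + 4 + 2 in binary powers of 2.
So 6^1678 ≡ 75 · 1346 · 256 · 616 · 1296 · 36 ≡ 748 (mod 1679).
Since 748 ≠ 1, base 6 is a Fermat witness: 1679 is composite.

748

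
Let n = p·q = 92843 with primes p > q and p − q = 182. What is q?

Since p = q + 182, we have 92843 = q(q + 182), so q² + 182q − 92843 = 0.
Discriminant: 182² + 4·92843 = 33124 + 371372 = 404496; √404496 = 636.
q = (−182 + 636)/2 = 227, and p = q + 182 = 409.
Check: 227 · 409 = 92843.

227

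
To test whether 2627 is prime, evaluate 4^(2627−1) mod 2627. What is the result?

2560

4^1 ≡ 4 (mod 2627)
4^2 ≡ 4^2 = 16 ≡ 16 (mod 2627)
4^4 ≡ 16^2 = 256 ≡ 256 (mod 2627)
4^8 ≡ 256^2 = 65536 ≡ 2488 (mod 2627)
4^16 ≡ 2488^2 = 6190144 ≡ 932 (mod 2627)
4^32 ≡ 932^2 = 868624 ≡ 1714 (mod 2627)
4^64 ≡ 1714^2 = 2937796 ≡ 810 (mod 2627)
4^128 ≡ 810^2 = 656100 ≡ 1977 (mod 2627)
4^256 ≡ 1977^2 = 3908529 ≡ 2180 (mod 2627)
4^512 ≡ 2180^2 = 4752400 ≡ 157 (mod 2627)
4^1024 ≡ 157^2 = 24649 ≡ 1006 (mod 2627)
4^2048 ≡ 1006^2 = 1012036 ≡ 641 (mod 2627)
2626 = 2048 + 512 + 64 + 2 in binary powers of 2.
So 4^2626 ≡ 641 · 157 · 810 · 16 ≡ 2560 (mod 2627).
Since 2560 ≠ 1, base 4 is a Fermat witness: 2627 is composite.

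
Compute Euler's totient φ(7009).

Factor: 7009 = 43 · 163.
φ(7009) = (43−1) · (163−1) = 42 · 162 = 6804.

6804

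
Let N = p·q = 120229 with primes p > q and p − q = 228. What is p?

Since p = q + 228, we have 120229 = q(q + 228), so q² + 228q − 120229 = 0.
Discriminant: 228² + 4·120229 = 51984 + 480916 = 532900; √532900 = 730.
q = (−228 + 730)/2 = 251, and p = q + 228 = 479.
Check: 251 · 479 = 120229.

479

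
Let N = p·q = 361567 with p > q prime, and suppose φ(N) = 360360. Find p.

φ(n) = (p−1)(q−1) = n − (p+q) + 1, so p + q = 361567 − 360360 + 1 = 1208.
p and q are the roots of t² − 1208t + 361567 = 0.
Discriminant: 1208² − 4·361567 = 1459264 − 1446268 = 12996; √12996 = 114.
q = (1208 − 114)/2 = 547, p = (1208 + 114)/2 = 661.
Check: 547 · 661 = 361567.

661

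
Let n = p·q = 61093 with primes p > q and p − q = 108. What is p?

Since p = q + 108, we have 61093 = q(q + 108), so q² + 108q − 61093 = 0.
Discriminant: 108² + 4·61093 = 11664 + 244372 = 256036; √256036 = 506.
q = (−108 + 506)/2 = 199, and p = q + 108 = 307.
Check: 199 · 307 = 61093.

307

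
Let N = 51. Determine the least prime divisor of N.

51 is odd.
Digit sum 6, divisible by 3.

3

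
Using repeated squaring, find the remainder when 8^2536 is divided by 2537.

8^1 ≡ 8 (mod 2537)
8^2 ≡ 8^2 = 64 ≡ 64 (mod 2537)
8^4 ≡ 64^2 = 4096 ≡ 1559 (mod 2537)
8^8 ≡ 1559^2 = 2430481 ≡ 35 (mod 2537)
8^16 ≡ 35^2 = 1225 ≡ 1225 (mod 2537)
8^32 ≡ 1225^2 = 1500625 ≡ 1258 (mod 2537)
8^64 ≡ 1258^2 = 1582564 ≡ 2013 (mod 2537)
8^128 ≡ 2013^2 = 4052169 ≡ 580 (mod 2537)
8^256 ≡ 580^2 = 336400 ≡ 1516 (mod 2537)
8^512 ≡ 1516^2 = 2298256 ≡ 2271 (mod 2537)
8^1024 ≡ 2271^2 = 5157441 ≡ 2257 (mod 2537)
8^2048 ≡ 2257^2 = 5094049 ≡ 2290 (mod 2537)
2536 = 2048 + 256 + 128 + 64 + 32 + 8 in binary powers of 2.
So 8^2536 ≡ 2290 · 1516 · 580 · 2013 · 1258 · 35 ≡ 21 (mod 2537).
Since 21 ≠ 1, base 8 is a Fermat witness: 2537 is composite.

21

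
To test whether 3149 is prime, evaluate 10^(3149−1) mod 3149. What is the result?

488

10^1 ≡ 10 (mod 3149)
10^2 ≡ 10^2 = 100 ≡ 100 (mod 3149)
10^4 ≡ 100^2 = 10000 ≡ 553 (mod 3149)
10^8 ≡ 553^2 = 305809 ≡ 356 (mod 3149)
10^16 ≡ 356^2 = 126736 ≡ 776 (mod 3149)
10^32 ≡ 776^2 = 602176 ≡ 717 (mod 3149)
10^64 ≡ 717^2 = 514089 ≡ 802 (mod 3149)
10^128 ≡ 802^2 = 643204 ≡ 808 (mod 3149)
10^256 ≡ 808^2 = 652864 ≡ 1021 (mod 3149)
10^512 ≡ 1021^2 = 1042441 ≡ 122 (mod 3149)
10^1024 ≡ 122^2 = 14884 ≡ 2288 (mod 3149)
10^2048 ≡ 2288^2 = 5234944 ≡ 1306 (mod 3149)
3148 = 2048 + 1024 + 64 + 8 + 4 in binary powers of 2.
So 10^3148 ≡ 1306 · 2288 · 802 · 356 · 553 ≡ 488 (mod 3149).
Since 488 ≠ 1, base 10 is a Fermat witness: 3149 is composite.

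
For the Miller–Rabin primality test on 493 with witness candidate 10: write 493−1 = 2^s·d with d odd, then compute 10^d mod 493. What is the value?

493 − 1 = 492 = 2^2 · 123, so d = 123.
10^1 ≡ 10 (mod 493)
10^2 ≡ 10^2 = 100 ≡ 100 (mod 493)
10^4 ≡ 100^2 = 10000 ≡ 140 (mod 493)
10^8 ≡ 140^2 = 19600 ≡ 373 (mod 493)
10^16 ≡ 373^2 = 139129 ≡ 103 (mod 493)
10^32 ≡ 103^2 = 10609 ≡ 256 (mod 493)
10^64 ≡ 256^2 = 65536 ≡ 460 (mod 493)
123 = 64 + 32 + 16 + 8 + 2 + 1 in binary powers of 2.
So 10^123 ≡ 460 · 256 · 103 · 373 · 100 · 10 ≡ 292 (mod 493).
Squaring chain: 292 → 468; never reaches −1, so base 10 is a Miller–Rabin witness that 493 is composite.

292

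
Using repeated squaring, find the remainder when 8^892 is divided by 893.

8^1 ≡ 8 (mod 893)
8^2 ≡ 8^2 = 64 ≡ 64 (mod 893)
8^4 ≡ 64^2 = 4096 ≡ 524 (mod 893)
8^8 ≡ 524^2 = 274576 ≡ 425 (mod 893)
8^16 ≡ 425^2 = 180625 ≡ 239 (mod 893)
8^32 ≡ 239^2 = 57121 ≡ 862 (mod 893)
8^64 ≡ 862^2 = 743044 ≡ 68 (mod 893)
8^128 ≡ 68^2 = 4624 ≡ 159 (mod 893)
8^256 ≡ 159^2 = 25281 ≡ 277 (mod 893)
8^512 ≡ 277^2 = 76729 ≡ 824 (mod 893)
892 = 512 + 256 + 64 + 32 + 16 + 8 + 4 in binary powers of 2.
So 8^892 ≡ 824 · 277 · 68 · 862 · 239 · 425 · 524 ≡ 68 (mod 893).
Since 68 ≠ 1, base 8 is a Fermat witness: 893 is composite.

68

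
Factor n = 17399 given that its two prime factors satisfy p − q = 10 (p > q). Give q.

127

Since p = q + 10, we have 17399 = q(q + 10), so q² + 10q − 17399 = 0.
Discriminant: 10² + 4·17399 = 100 + 69596 = 69696; √69696 = 264.
q = (−10 + 264)/2 = 127, and p = q + 10 = 137.
Check: 127 · 137 = 17399.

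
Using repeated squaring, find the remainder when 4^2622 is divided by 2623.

2277

4^1 ≡ 4 (mod 2623)
4^2 ≡ 4^2 = 16 ≡ 16 (mod 2623)
4^4 ≡ 16^2 = 256 ≡ 256 (mod 2623)
4^8 ≡ 256^2 = 65536 ≡ 2584 (mod 2623)
4^16 ≡ 2584^2 = 6677056 ≡ 1521 (mod 2623)
4^32 ≡ 1521^2 = 2313441 ≡ 2578 (mod 2623)
4^64 ≡ 2578^2 = 6646084 ≡ 2025 (mod 2623)
4^128 ≡ 2025^2 = 4100625 ≡ 876 (mod 2623)
4^256 ≡ 876^2 = 767376 ≡ 1460 (mod 2623)
4^512 ≡ 1460^2 = 2131600 ≡ 1724 (mod 2623)
4^1024 ≡ 1724^2 = 2972176 ≡ 317 (mod 2623)
4^2048 ≡ 317^2 = 100489 ≡ 815 (mod 2623)
2622 = 2048 + 512 + 32 + 16 + 8 + 4 + 2 in binary powers of 2.
So 4^2622 ≡ 815 · 1724 · 2578 · 1521 · 2584 · 256 · 16 ≡ 2277 (mod 2623).
Since 2277 ≠ 1, base 4 is a Fermat witness: 2623 is composite.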